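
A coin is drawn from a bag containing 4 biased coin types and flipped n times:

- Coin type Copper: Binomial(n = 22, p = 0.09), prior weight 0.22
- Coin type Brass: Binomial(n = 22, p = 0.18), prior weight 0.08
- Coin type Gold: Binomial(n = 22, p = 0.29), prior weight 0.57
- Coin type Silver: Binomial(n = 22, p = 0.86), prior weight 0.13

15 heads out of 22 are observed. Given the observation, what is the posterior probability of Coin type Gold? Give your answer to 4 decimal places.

P(component k | x) = P(Z=k)·f_k(x) / marginal(x), where marginal(x) = Σ_j P(Z=j)·f_j(x).
Binomial probabilities:
  L_Copper = 1.81453e-11
  L_Brass = 2.86828e-07
  L_Gold = 0.000133849
  L_Silver = 0.0187158
Weight by the priors:
  P(Z=Copper)·L_Copper = 0.22 × 1.81453e-11 = 3.99196e-12
  P(Z=Brass)·L_Brass = 0.08 × 2.86828e-07 = 2.29462e-08
  P(Z=Gold)·L_Gold = 0.57 × 0.000133849 = 7.62939e-05
  P(Z=Silver)·L_Silver = 0.13 × 0.0187158 = 0.00243306
Marginal: 3.99196e-12 + 2.29462e-08 + 7.62939e-05 + 0.00243306 = 0.00250938
P(Coin type Gold | the observation) = 7.62939e-05 / 0.00250938 ≈ 0.0304

0.0304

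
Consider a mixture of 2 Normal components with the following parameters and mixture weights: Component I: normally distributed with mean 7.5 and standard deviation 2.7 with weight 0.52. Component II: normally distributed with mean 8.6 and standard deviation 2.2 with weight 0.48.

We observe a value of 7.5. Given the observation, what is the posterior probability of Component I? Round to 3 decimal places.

Apply Bayes' rule: the posterior for each component is proportional to its prior times its likelihood at x.
Normal densities:
  L_I = (1/(2.7·√(2π)))·exp(−(7.5−7.5)²/(2·2.7²)) = 0.147756·exp(-0.00000) = 0.147756
  L_II = (1/(2.2·√(2π)))·exp(−(7.5−8.6)²/(2·2.2²)) = 0.181337·exp(-0.12500) = 0.16003
Weight by the priors:
  P(Z=I)·L_I = 0.52 × 0.147756 = 0.0768333
  P(Z=II)·L_II = 0.48 × 0.16003 = 0.0768143
Denominator: 0.0768333 + 0.0768143 = 0.153648
P(Component I | the observation) ≈ 0.500

0.500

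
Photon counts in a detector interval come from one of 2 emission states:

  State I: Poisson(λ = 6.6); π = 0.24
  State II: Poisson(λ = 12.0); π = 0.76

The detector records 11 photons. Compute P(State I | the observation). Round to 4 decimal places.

0.0888

Apply Bayes' rule: the posterior for each component is proportional to its prior times its likelihood at x.
Component likelihoods at x = 11 photons:
  L_I = e^(−6.6)·6.6^11/11! = 0.0352764
  L_II = e^(−12.0)·12.0^11/11! = 0.114368
Multiply by the mixture weights:
  P(Z=I)·L_I = 0.24 × 0.0352764 = 0.00846633
  P(Z=II)·L_II = 0.76 × 0.114368 = 0.0869196
Sum: 0.00846633 + 0.0869196 = 0.0953859
P(State I | the observation) = 0.00846633 / 0.0953859 ≈ 0.0888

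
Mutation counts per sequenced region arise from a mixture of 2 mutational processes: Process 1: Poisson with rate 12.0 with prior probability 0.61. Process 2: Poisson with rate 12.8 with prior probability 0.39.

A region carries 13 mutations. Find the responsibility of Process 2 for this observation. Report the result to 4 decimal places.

0.3993

By Bayes' theorem, P(k | x) = π_k f_k(x) / Σ_j π_j f_j(x).
Poisson probabilities:
  f_1 = e^(−12.0)·12.0^13/13! = 0.10557
  f_2 = e^(−12.8)·12.8^13/13! = 0.109769
Weight by the priors:
  π_1·f_1 = 0.61 × 0.10557 = 0.0643979
  π_2·f_2 = 0.39 × 0.109769 = 0.0428099
Denominator: 0.0643979 + 0.0428099 = 0.107208
Responsibility of Process 2: 0.0428099 / 0.107208 ≈ 0.3993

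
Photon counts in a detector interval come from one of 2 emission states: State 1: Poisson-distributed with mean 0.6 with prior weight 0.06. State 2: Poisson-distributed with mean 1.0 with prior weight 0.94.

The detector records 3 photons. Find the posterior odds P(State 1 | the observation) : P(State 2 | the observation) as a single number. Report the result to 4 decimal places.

0.0206

Posterior odds = (π_i f_i(x)) / (π_j f_j(x)); the normalising sum cancels.
Evaluate each component's likelihood at the observed value:
  L_1 = 0.0197572
  L_2 = 0.0613132
Odds = (0.06/0.94) × (0.0197572/0.0613132) = 0.0638298 × 0.322234 ≈ 0.0206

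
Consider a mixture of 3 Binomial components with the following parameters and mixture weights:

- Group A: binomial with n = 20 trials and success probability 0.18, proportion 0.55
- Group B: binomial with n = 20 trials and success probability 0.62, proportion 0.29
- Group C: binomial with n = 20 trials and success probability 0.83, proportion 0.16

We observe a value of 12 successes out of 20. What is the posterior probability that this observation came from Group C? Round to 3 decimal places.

0.028

P(component k | x) = P(Z=k)·f_k(x) / marginal(x), where marginal(x) = Σ_j P(Z=j)·f_j(x).
Component likelihoods at x = 12 successes out of 20:
  p_A = 2.97885e-05
  p_B = 0.1767
  p_C = 0.00939281
Multiply by the mixture weights:
  P(Z=A)·p_A = 0.55 × 2.97885e-05 = 1.63837e-05
  P(Z=B)·p_B = 0.29 × 0.1767 = 0.051243
  P(Z=C)·p_C = 0.16 × 0.00939281 = 0.00150285
Marginal: 1.63837e-05 + 0.051243 + 0.00150285 = 0.0527622
Responsibility of Group C: 0.00150285 / 0.0527622 ≈ 0.028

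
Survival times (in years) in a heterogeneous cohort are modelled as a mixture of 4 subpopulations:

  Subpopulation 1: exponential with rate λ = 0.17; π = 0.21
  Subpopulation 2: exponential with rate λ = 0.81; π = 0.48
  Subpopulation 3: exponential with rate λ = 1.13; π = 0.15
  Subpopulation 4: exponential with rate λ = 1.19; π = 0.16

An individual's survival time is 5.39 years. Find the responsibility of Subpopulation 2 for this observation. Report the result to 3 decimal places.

By Bayes' theorem, P(k | x) = w_k f_k(x) / Σ_j w_j f_j(x).
Evaluate each component's likelihood at the observed value:
  p_1 = 0.0679994
  p_2 = 0.0102896
  p_3 = 0.00255812
  p_4 = 0.00194957
Unnormalised posteriors:
  w_1·p_1 = 0.21 × 0.0679994 = 0.0142799
  w_2·p_2 = 0.48 × 0.0102896 = 0.00493901
  w_3·p_3 = 0.15 × 0.00255812 = 0.000383718
  w_4·p_4 = 0.16 × 0.00194957 = 0.000311931
Sum: 0.0142799 + 0.00493901 + 0.000383718 + 0.000311931 = 0.0199145
Responsibility of Subpopulation 2: 0.00493901 / 0.0199145 ≈ 0.248

0.248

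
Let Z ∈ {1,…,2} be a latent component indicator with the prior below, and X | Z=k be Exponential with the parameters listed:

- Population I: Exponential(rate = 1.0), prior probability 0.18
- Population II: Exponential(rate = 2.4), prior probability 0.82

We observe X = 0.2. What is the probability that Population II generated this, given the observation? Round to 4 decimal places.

0.8920

Posterior ∝ prior × likelihood, so P(k | x) ∝ π_k f_k(x); normalise over all components.
Evaluate each component's likelihood at the observed value:
  L_I = 1.0·e^(−1.0·0.2) = 1.0·e^(−0.2000) = 0.818731
  L_II = 2.4·e^(−2.4·0.2) = 2.4·e^(−0.4800) = 1.48508
Prior × likelihood for each component:
  π_I·L_I = 0.18 × 0.818731 = 0.147372
  π_II·L_II = 0.82 × 1.48508 = 1.21777
Normaliser: 0.147372 + 1.21777 = 1.36514
So the posterior for Population II is 1.21777 / 1.36514 ≈ 0.8920.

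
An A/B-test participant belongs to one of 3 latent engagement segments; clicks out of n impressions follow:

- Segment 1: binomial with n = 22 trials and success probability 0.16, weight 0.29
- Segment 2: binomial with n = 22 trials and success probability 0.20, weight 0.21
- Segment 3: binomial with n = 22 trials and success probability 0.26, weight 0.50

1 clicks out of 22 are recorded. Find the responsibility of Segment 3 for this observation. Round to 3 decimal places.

By Bayes' theorem, P(k | x) = P(Z=k) f_k(x) / Σ_j P(Z=j) f_j(x).
Component likelihoods at x = 1 clicks out of 22:
  f_1 = 0.0904498
  f_2 = 0.0405828
  f_3 = 0.0102627
Prior × likelihood for each component:
  P(Z=1)·f_1 = 0.29 × 0.0904498 = 0.0262304
  P(Z=2)·f_2 = 0.21 × 0.0405828 = 0.0085224
  P(Z=3)·f_3 = 0.50 × 0.0102627 = 0.00513136
Marginal: 0.0262304 + 0.0085224 + 0.00513136 = 0.0398842
So the posterior for Segment 3 is 0.00513136 / 0.0398842 ≈ 0.129.

0.129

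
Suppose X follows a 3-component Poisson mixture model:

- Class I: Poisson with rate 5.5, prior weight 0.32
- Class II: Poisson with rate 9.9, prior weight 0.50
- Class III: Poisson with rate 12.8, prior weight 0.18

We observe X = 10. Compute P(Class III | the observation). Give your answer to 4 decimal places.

0.1841

P(component k | x) = w_k·f_k(x) / marginal(x), where marginal(x) = Σ_j w_j·f_j(x).
Poisson probabilities:
  L_I = e^(−5.5)·5.5^10/10! = 0.0285262
  L_II = e^(−9.9)·9.9^10/10! = 0.125047
  L_III = e^(−12.8)·12.8^10/10! = 0.0898188
Prior × likelihood for each component:
  w_I·L_I = 0.32 × 0.0285262 = 0.00912839
  w_II·L_II = 0.50 × 0.125047 = 0.0625235
  w_III·L_III = 0.18 × 0.0898188 = 0.0161674
Evidence: 0.00912839 + 0.0625235 + 0.0161674 = 0.0878193
So the posterior for Class III is 0.0161674 / 0.0878193 ≈ 0.1841.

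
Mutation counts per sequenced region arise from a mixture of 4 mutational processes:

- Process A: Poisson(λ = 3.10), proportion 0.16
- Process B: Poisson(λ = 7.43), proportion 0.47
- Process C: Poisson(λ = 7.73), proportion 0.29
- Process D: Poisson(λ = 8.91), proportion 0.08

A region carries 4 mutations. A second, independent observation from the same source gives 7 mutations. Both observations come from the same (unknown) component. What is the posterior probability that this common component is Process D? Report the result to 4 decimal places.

0.0378

P(component k | x) = w_k·f_k(x) / marginal(x), where marginal(x) = Σ_j w_j·f_j(x).
Since both observations come from the same component, the likelihood for component k is f_k(x₁)·f_k(x₂).
  f_A = [e^(−3.10)·3.10^4/4! = 0.17335] × [0.0245917] = 0.00426296
  f_B = [e^(−7.43)·7.43^4/4! = 0.0753245] × [0.147124] = 0.011082
  f_C = [e^(−7.73)·7.73^4/4! = 0.0653748] × [0.14379] = 0.00940026
  f_D = [e^(−8.91)·8.91^4/4! = 0.0354598] × [0.11944] = 0.00423531
Unnormalised posteriors:
  w_A·f_A = 0.16 × 0.00426296 = 0.000682073
  w_B·f_B = 0.47 × 0.011082 = 0.00520855
  w_C·f_C = 0.29 × 0.00940026 = 0.00272608
  w_D·f_D = 0.08 × 0.00423531 = 0.000338825
Normaliser: 0.000682073 + 0.00520855 + 0.00272608 + 0.000338825 = 0.00895553
So the posterior for Process D is 0.000338825 / 0.00895553 ≈ 0.0378.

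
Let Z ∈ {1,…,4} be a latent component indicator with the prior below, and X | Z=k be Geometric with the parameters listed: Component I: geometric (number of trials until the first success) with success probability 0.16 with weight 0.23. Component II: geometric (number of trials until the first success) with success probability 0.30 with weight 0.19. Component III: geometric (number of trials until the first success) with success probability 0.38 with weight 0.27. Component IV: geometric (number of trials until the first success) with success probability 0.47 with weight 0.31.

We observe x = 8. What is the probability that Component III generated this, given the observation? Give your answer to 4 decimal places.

0.1731

P(component k | x) = w_k·f_k(x) / marginal(x), where marginal(x) = Σ_j w_j·f_j(x).
Evaluate each component's likelihood at the observed value:
  L_I = 0.16·(1−0.16)^7 = 0.16·0.29509 = 0.0472145
  L_II = 0.30·(1−0.30)^7 = 0.30·0.0823543 = 0.0247063
  L_III = 0.38·(1−0.38)^7 = 0.38·0.0352161 = 0.0133821
  L_IV = 0.47·(1−0.47)^7 = 0.47·0.0117471 = 0.00552114
Multiply by the mixture weights:
  w_I·L_I = 0.23 × 0.0472145 = 0.0108593
  w_II·L_II = 0.19 × 0.0247063 = 0.0046942
  w_III·L_III = 0.27 × 0.0133821 = 0.00361318
  w_IV·L_IV = 0.31 × 0.00552114 = 0.00171155
Evidence: 0.0108593 + 0.0046942 + 0.00361318 + 0.00171155 = 0.0208783
P(Component III | 8) ≈ 0.1731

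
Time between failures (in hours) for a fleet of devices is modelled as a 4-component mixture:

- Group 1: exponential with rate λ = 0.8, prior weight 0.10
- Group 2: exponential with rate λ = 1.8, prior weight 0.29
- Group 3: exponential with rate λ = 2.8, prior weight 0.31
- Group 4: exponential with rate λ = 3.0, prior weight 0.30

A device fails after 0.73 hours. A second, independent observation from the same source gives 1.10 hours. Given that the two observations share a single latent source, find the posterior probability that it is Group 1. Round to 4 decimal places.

0.1967

By Bayes' theorem, P(k | x) = π_k f_k(x) / Σ_j π_j f_j(x).
Since both observations come from the same component, the likelihood for component k is f_k(x₁)·f_k(x₂).
  p_1 = [0.8·e^(−0.8·0.73) = 0.8·e^(−0.5840) = 0.446131] × [0.331826] = 0.148038
  p_2 = [1.8·e^(−1.8·0.73) = 1.8·e^(−1.3140) = 0.483737] × [0.248525] = 0.120221
  p_3 = [2.8·e^(−2.8·0.73) = 2.8·e^(−2.0440) = 0.362627] × [0.128686] = 0.046665
  p_4 = [3.0·e^(−3.0·0.73) = 3.0·e^(−2.1900) = 0.33575] × [0.11065] = 0.0371506
Multiply by the mixture weights:
  π_1·p_1 = 0.10 × 0.148038 = 0.0148038
  π_2·p_2 = 0.29 × 0.120221 = 0.034864
  π_3·p_3 = 0.31 × 0.046665 = 0.0144661
  π_4·p_4 = 0.30 × 0.0371506 = 0.0111452
Marginal: 0.0148038 + 0.034864 + 0.0144661 + 0.0111452 = 0.0752791
P(Group 1 | x₁,x₂) = 0.0148038 / 0.0752791 ≈ 0.1967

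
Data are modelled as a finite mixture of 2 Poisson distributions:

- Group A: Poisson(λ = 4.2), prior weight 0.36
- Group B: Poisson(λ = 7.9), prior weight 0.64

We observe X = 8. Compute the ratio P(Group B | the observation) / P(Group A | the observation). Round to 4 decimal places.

Only the two components matter; the odds are (π_i f_i(x)) / (π_j f_j(x)).
Component likelihoods at x = 8:
  L_A = e^(−4.2)·4.2^8/8! = 0.0360111
  L_B = e^(−7.9)·7.9^8/8! = 0.139499
0.0892791 / 0.012964 ≈ 6.8867

6.8867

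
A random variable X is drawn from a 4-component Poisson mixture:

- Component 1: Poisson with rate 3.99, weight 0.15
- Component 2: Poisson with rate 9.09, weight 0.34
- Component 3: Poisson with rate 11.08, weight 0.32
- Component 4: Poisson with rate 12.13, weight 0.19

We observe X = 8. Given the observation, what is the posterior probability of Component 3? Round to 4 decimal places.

0.3142

P(component k | x) = w_k·f_k(x) / marginal(x), where marginal(x) = Σ_j w_j·f_j(x).
Evaluate each component's likelihood at the observed value:
  L_1 = 0.0294732
  L_2 = 0.130393
  L_3 = 0.086859
  L_4 = 0.0627153
Weight by the priors:
  w_1·L_1 = 0.15 × 0.0294732 = 0.00442098
  w_2·L_2 = 0.34 × 0.130393 = 0.0443336
  w_3·L_3 = 0.32 × 0.086859 = 0.0277949
  w_4·L_4 = 0.19 × 0.0627153 = 0.0119159
Normaliser: 0.00442098 + 0.0443336 + 0.0277949 + 0.0119159 = 0.0884653
P(Component 3 | x) = 0.0277949 / 0.0884653 ≈ 0.3142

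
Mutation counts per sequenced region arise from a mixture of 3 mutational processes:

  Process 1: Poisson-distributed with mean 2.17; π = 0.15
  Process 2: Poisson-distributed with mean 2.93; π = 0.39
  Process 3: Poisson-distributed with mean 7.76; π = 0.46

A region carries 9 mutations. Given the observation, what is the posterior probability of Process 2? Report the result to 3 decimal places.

By Bayes' theorem, P(k | x) = P(Z=k) f_k(x) / Σ_j P(Z=j) f_j(x).
Poisson probabilities:
  p_1 = e^(−2.17)·2.17^9/9! = 0.000335703
  p_2 = e^(−2.93)·2.93^9/9! = 0.00234187
  p_3 = e^(−7.76)·7.76^9/9! = 0.119913
Weight by the priors:
  P(Z=1)·p_1 = 0.15 × 0.000335703 = 5.03555e-05
  P(Z=2)·p_2 = 0.39 × 0.00234187 = 0.000913329
  P(Z=3)·p_3 = 0.46 × 0.119913 = 0.0551601
Denominator: 5.03555e-05 + 0.000913329 + 0.0551601 = 0.0561238
Responsibility of Process 2: 0.000913329 / 0.0561238 ≈ 0.016

0.016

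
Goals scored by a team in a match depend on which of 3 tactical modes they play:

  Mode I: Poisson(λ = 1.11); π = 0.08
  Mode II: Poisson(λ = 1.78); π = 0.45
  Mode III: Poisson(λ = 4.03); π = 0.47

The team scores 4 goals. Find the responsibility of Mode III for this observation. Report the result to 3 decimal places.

0.733

By Bayes' theorem, P(k | x) = π_k f_k(x) / Σ_j π_j f_j(x).
Evaluate each component's likelihood at the observed value:
  p_I = e^(−1.11)·1.11^4/4! = 0.0208456
  p_II = e^(−1.78)·1.78^4/4! = 0.0705382
  p_III = e^(−4.03)·4.03^4/4! = 0.195345
Prior × likelihood for each component:
  π_I·p_I = 0.08 × 0.0208456 = 0.00166765
  π_II·p_II = 0.45 × 0.0705382 = 0.0317422
  π_III·p_III = 0.47 × 0.195345 = 0.0918121
Sum: 0.00166765 + 0.0317422 + 0.0918121 = 0.125222
So the posterior for Mode III is 0.0918121 / 0.125222 ≈ 0.733.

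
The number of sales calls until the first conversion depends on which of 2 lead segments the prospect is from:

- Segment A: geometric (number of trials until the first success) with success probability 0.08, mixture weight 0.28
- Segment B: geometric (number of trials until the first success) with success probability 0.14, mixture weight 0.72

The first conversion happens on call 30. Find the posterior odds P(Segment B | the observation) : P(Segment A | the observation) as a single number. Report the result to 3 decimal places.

The posterior odds equal the prior odds times the likelihood ratio: (w_i/w_j)·(f_i(x)/f_j(x)).
Geometric probabilities:
  p_A = 0.08·(1−0.08)^29 = 0.08·0.0890937 = 0.0071275
  p_B = 0.14·(1−0.14)^29 = 0.14·0.0126025 = 0.00176434
Posterior odds = (w_B·p_B) / (w_A·p_A) = (0.72·0.00176434) / (0.28·0.0071275) = 0.00127033 / 0.0019957 ≈ 0.637

0.637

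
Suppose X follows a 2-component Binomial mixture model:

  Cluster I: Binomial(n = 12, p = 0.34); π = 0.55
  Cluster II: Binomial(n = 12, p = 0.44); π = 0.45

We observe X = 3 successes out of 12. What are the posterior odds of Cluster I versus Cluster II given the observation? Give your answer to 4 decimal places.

2.4742

Only the two components matter; the odds are (P(Z=i) f_i(x)) / (P(Z=j) f_j(x)).
Evaluate each component's likelihood at the observed value:
  L_I = 0.205473
  L_II = 0.101502
0.11301 / 0.0456757 ≈ 2.4742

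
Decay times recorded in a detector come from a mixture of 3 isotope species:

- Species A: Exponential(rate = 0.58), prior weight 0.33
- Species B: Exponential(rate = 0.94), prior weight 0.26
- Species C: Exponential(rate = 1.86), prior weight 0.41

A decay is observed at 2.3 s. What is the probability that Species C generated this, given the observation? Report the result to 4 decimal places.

By Bayes' theorem, P(k | x) = π_k f_k(x) / Σ_j π_j f_j(x).
Exponential densities:
  p_A = 0.58·e^(−0.58·2.3) = 0.58·e^(−1.3340) = 0.152784
  p_B = 0.94·e^(−0.94·2.3) = 0.94·e^(−2.1620) = 0.108189
  p_C = 1.86·e^(−1.86·2.3) = 1.86·e^(−4.2780) = 0.0257989
Weight by the priors:
  π_A·p_A = 0.33 × 0.152784 = 0.0504189
  π_B·p_B = 0.26 × 0.108189 = 0.0281291
  π_C·p_C = 0.41 × 0.0257989 = 0.0105775
Evidence: 0.0504189 + 0.0281291 + 0.0105775 = 0.0891256
Responsibility of Species C: 0.0105775 / 0.0891256 ≈ 0.1187

0.1187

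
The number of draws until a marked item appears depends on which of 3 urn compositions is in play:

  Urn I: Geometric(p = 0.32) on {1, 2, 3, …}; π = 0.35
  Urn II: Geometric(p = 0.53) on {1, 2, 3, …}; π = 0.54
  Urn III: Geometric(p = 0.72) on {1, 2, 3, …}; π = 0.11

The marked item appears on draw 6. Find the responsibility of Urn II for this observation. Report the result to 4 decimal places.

0.2856

Posterior ∝ prior × likelihood, so P(k | x) ∝ π_k f_k(x); normalise over all components.
Component likelihoods at x = 6:
  L_I = 0.32·(1−0.32)^5 = 0.32·0.145393 = 0.0465259
  L_II = 0.53·(1−0.53)^5 = 0.53·0.0229345 = 0.0121553
  L_III = 0.72·(1−0.72)^5 = 0.72·0.00172104 = 0.00123915
Prior × likelihood for each component:
  π_I·L_I = 0.35 × 0.0465259 = 0.0162841
  π_II·L_II = 0.54 × 0.0121553 = 0.00656385
  π_III·L_III = 0.11 × 0.00123915 = 0.000136306
Evidence: 0.0162841 + 0.00656385 + 0.000136306 = 0.0229842
P(Urn II | 6) ≈ 0.2856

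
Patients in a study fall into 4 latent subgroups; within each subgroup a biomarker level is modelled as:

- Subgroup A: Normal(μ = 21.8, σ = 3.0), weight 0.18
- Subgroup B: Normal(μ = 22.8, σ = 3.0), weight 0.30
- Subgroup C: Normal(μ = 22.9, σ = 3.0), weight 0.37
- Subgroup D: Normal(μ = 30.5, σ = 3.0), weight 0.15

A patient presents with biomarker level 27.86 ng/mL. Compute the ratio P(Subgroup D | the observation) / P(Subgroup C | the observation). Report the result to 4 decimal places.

The posterior odds equal the prior odds times the likelihood ratio: (P(Z=i)/P(Z=j))·(f_i(x)/f_j(x)).
Evaluate each component's likelihood at the observed value:
  f_A = (1/(3.0·√(2π)))·exp(−(27.86−21.8)²/(2·3.0²)) = 0.132981·exp(-2.04020) = 0.0172879
  f_B = (1/(3.0·√(2π)))·exp(−(27.86−22.8)²/(2·3.0²)) = 0.132981·exp(-1.42242) = 0.0320655
  f_C = (1/(3.0·√(2π)))·exp(−(27.86−22.9)²/(2·3.0²)) = 0.132981·exp(-1.36676) = 0.0339011
  f_D = (1/(3.0·√(2π)))·exp(−(27.86−30.5)²/(2·3.0²)) = 0.132981·exp(-0.38720) = 0.090288
Odds = (0.15/0.37) × (0.090288/0.0339011) = 0.405405 × 2.66327 ≈ 1.0797

1.0797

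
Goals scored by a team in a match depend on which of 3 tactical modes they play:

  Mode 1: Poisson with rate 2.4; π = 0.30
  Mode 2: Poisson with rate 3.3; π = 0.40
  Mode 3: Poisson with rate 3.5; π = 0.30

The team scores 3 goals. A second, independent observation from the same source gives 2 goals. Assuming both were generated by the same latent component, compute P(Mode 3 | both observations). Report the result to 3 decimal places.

Apply Bayes' rule: the posterior for each component is proportional to its prior times its likelihood at x.
Since both observations come from the same component, the likelihood for component k is f_k(x₁)·f_k(x₂).
  p_1 = [0.209014] × [0.261268] = 0.0546087
  p_2 = [0.220912] × [0.200829] = 0.0443654
  p_3 = [0.215785] × [0.184959] = 0.0399115
Unnormalised posteriors:
  π_1·p_1 = 0.30 × 0.0546087 = 0.0163826
  π_2·p_2 = 0.40 × 0.0443654 = 0.0177462
  π_3·p_3 = 0.30 × 0.0399115 = 0.0119734
Marginal: 0.0163826 + 0.0177462 + 0.0119734 = 0.0461022
P(Mode 3 | x) ≈ 0.260

0.260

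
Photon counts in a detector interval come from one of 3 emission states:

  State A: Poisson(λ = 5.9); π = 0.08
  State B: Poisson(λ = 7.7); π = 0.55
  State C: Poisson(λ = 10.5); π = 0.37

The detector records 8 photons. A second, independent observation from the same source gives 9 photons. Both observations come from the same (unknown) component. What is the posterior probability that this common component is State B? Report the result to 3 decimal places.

P(component k | x) = π_k·f_k(x) / marginal(x), where marginal(x) = Σ_j π_j·f_j(x).
Since both observations come from the same component, the likelihood for component k is f_k(x₁)·f_k(x₂).
  f_A = [e^(−5.9)·5.9^8/8! = 0.0997604] × [0.0653985] = 0.00652418
  f_B = [e^(−7.7)·7.7^8/8! = 0.138783] × [0.118737] = 0.0164787
  f_C = [e^(−10.5)·10.5^8/8! = 0.100902] × [0.11772] = 0.0118782
Unnormalised posteriors:
  π_A·f_A = 0.08 × 0.00652418 = 0.000521934
  π_B·f_B = 0.55 × 0.0164787 = 0.0090633
  π_C·f_C = 0.37 × 0.0118782 = 0.00439493
Marginal: 0.000521934 + 0.0090633 + 0.00439493 = 0.0139802
P(State B | x₁, x₂) ≈ 0.648

0.648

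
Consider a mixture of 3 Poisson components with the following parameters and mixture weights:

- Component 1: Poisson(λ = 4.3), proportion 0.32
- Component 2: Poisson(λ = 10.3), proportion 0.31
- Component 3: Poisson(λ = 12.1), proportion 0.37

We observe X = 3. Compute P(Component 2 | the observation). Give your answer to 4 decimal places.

Posterior ∝ prior × likelihood, so P(k | x) ∝ π_k f_k(x); normalise over all components.
Poisson probabilities:
  f_1 = e^(−4.3)·4.3^3/3! = 0.179799
  f_2 = e^(−10.3)·10.3^3/3! = 0.0061253
  f_3 = e^(−12.1)·12.1^3/3! = 0.0016415
Prior × likelihood for each component:
  π_1·f_1 = 0.32 × 0.179799 = 0.0575358
  π_2·f_2 = 0.31 × 0.0061253 = 0.00189884
  π_3·f_3 = 0.37 × 0.0016415 = 0.000607356
Normaliser: 0.0575358 + 0.00189884 + 0.000607356 = 0.060042
So the posterior for Component 2 is 0.00189884 / 0.060042 ≈ 0.0316.

0.0316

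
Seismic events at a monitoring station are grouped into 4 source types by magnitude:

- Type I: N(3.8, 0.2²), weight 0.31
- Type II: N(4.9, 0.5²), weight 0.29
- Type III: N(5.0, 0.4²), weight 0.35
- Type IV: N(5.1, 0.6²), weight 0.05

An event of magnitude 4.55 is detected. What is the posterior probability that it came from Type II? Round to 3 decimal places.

0.466

Apply Bayes' rule: the posterior for each component is proportional to its prior times its likelihood at x.
Evaluate each component's likelihood at the observed value:
  f_I = (1/(0.2·√(2π)))·exp(−(4.55−3.8)²/(2·0.2²)) = 1.994711·exp(-7.03125) = 0.00176298
  f_II = (1/(0.5·√(2π)))·exp(−(4.55−4.9)²/(2·0.5²)) = 0.797885·exp(-0.24500) = 0.624508
  f_III = (1/(0.4·√(2π)))·exp(−(4.55−5.0)²/(2·0.4²)) = 0.997356·exp(-0.63281) = 0.529692
  f_IV = (1/(0.6·√(2π)))·exp(−(4.55−5.1)²/(2·0.6²)) = 0.664904·exp(-0.42014) = 0.436812
Multiply by the mixture weights:
  π_I·f_I = 0.31 × 0.00176298 = 0.000546523
  π_II·f_II = 0.29 × 0.624508 = 0.181107
  π_III·f_III = 0.35 × 0.529692 = 0.185392
  π_IV·f_IV = 0.05 × 0.436812 = 0.0218406
Denominator: 0.000546523 + 0.181107 + 0.185392 + 0.0218406 = 0.388886
P(Type II | data) ≈ 0.466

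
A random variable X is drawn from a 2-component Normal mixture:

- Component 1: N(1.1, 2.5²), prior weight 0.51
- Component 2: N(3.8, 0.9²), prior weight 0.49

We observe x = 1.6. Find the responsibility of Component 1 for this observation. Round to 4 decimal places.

The responsibility of component k is w_k f_k(x) divided by Σ_j w_j f_j(x).
Component likelihoods at x = 1.6:
  p_1 = 0.156417
  p_2 = 0.0223432
Multiply by the mixture weights:
  w_1·p_1 = 0.51 × 0.156417 = 0.0797727
  w_2·p_2 = 0.49 × 0.0223432 = 0.0109482
Sum: 0.0797727 + 0.0109482 = 0.0907209
So the posterior for Component 1 is 0.0797727 / 0.0907209 ≈ 0.8793.

0.8793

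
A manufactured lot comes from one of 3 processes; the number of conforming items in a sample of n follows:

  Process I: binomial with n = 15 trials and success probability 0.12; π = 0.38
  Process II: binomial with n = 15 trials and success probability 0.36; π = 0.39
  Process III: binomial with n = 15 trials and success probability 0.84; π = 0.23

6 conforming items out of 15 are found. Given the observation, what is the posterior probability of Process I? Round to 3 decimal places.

By Bayes' theorem, P(k | x) = π_k f_k(x) / Σ_j π_j f_j(x).
Component likelihoods at x = 6 conforming items out of 15:
  f_I = 0.00472972
  f_II = 0.196263
  f_III = 0.000120826
Multiply by the mixture weights:
  π_I·f_I = 0.38 × 0.00472972 = 0.00179729
  π_II·f_II = 0.39 × 0.196263 = 0.0765426
  π_III·f_III = 0.23 × 0.000120826 = 2.77899e-05
Sum: 0.00179729 + 0.0765426 + 2.77899e-05 = 0.0783677
P(Process I | x) ≈ 0.023

0.023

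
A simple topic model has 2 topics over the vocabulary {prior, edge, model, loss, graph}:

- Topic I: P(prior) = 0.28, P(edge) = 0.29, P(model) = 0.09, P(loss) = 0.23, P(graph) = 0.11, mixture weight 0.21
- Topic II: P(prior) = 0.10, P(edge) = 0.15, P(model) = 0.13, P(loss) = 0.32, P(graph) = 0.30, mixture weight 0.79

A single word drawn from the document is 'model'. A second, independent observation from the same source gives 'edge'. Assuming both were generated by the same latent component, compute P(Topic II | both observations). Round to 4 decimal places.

Posterior ∝ prior × likelihood, so P(k | x) ∝ π_k f_k(x); normalise over all components.
Since both observations come from the same component, the likelihood for component k is f_k(x₁)·f_k(x₂).
  f_I = [P(model | comp) = 0.09] × [0.29] = 0.0261
  f_II = [P(model | comp) = 0.13] × [0.15] = 0.0195
Weight by the priors:
  π_I·f_I = 0.21 × 0.0261 = 0.005481
  π_II·f_II = 0.79 × 0.0195 = 0.015405
Evidence: 0.005481 + 0.015405 = 0.020886
Responsibility of Topic II: 0.015405 / 0.020886 ≈ 0.7376

0.7376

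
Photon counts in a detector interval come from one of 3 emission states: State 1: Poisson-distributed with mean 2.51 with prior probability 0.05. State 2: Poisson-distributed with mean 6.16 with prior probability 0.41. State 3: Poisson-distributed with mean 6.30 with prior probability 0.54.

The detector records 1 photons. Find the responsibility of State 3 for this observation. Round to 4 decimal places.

0.2868

Apply Bayes' rule: the posterior for each component is proportional to its prior times its likelihood at x.
Evaluate each component's likelihood at the observed value:
  p_1 = e^(−2.51)·2.51^1/1! = 0.203983
  p_2 = e^(−6.16)·6.16^1/1! = 0.0130115
  p_3 = e^(−6.30)·6.30^1/1! = 0.0115687
Unnormalised posteriors:
  π_1·p_1 = 0.05 × 0.203983 = 0.0101992
  π_2·p_2 = 0.41 × 0.0130115 = 0.00533471
  π_3·p_3 = 0.54 × 0.0115687 = 0.00624711
Normaliser: 0.0101992 + 0.00533471 + 0.00624711 = 0.021781
So the posterior for State 3 is 0.00624711 / 0.021781 ≈ 0.2868.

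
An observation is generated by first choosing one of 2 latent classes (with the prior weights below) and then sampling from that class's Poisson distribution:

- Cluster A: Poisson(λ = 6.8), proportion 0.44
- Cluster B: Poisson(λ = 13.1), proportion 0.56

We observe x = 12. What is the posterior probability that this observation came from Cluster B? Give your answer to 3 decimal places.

Posterior ∝ prior × likelihood, so P(k | x) ∝ π_k f_k(x); normalise over all components.
Component likelihoods at x = 12:
  L_A = e^(−6.8)·6.8^12/12! = 0.0227283
  L_B = e^(−13.1)·13.1^12/12! = 0.109059
Weight by the priors:
  π_A·L_A = 0.44 × 0.0227283 = 0.0100005
  π_B·L_B = 0.56 × 0.109059 = 0.0610729
Normaliser: 0.0100005 + 0.0610729 = 0.0710734
P(Cluster B | the observation) ≈ 0.859

0.859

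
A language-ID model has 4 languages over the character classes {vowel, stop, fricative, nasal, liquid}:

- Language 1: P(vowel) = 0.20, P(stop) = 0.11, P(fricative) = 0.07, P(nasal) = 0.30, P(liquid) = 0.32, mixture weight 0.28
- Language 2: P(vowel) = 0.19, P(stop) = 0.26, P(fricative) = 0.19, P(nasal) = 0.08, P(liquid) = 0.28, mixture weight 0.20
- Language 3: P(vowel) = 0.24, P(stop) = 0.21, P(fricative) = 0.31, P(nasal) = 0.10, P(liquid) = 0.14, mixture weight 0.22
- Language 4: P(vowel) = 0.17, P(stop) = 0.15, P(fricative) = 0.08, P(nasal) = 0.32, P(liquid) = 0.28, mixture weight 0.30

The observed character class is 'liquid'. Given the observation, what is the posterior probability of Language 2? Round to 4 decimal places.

The responsibility of component k is P(Z=k) f_k(x) divided by Σ_j P(Z=j) f_j(x).
Component likelihoods at x = 'liquid':
  L_1 = 0.32
  L_2 = 0.28
  L_3 = 0.14
  L_4 = 0.28
Multiply by the mixture weights:
  P(Z=1)·L_1 = 0.28 × 0.32 = 0.0896
  P(Z=2)·L_2 = 0.20 × 0.28 = 0.056
  P(Z=3)·L_3 = 0.22 × 0.14 = 0.0308
  P(Z=4)·L_4 = 0.30 × 0.28 = 0.084
Normaliser: 0.0896 + 0.056 + 0.0308 + 0.084 = 0.2604
P(Language 2 | 'liquid') = 0.056 / 0.2604 ≈ 0.2151

0.2151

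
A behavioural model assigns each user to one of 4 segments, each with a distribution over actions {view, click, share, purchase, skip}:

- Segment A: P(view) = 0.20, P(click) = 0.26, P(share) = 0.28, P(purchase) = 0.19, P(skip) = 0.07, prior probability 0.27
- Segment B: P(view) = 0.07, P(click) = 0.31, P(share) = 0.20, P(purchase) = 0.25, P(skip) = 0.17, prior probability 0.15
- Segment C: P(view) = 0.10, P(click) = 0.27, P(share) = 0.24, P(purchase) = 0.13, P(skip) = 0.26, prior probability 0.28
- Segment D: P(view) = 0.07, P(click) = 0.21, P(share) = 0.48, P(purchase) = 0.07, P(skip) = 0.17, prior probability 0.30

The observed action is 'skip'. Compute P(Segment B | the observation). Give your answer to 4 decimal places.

Posterior ∝ prior × likelihood, so P(k | x) ∝ π_k f_k(x); normalise over all components.
Component likelihoods at x = 'skip':
  p_A = 0.07
  p_B = 0.17
  p_C = 0.26
  p_D = 0.17
Multiply by the mixture weights:
  π_A·p_A = 0.27 × 0.07 = 0.0189
  π_B·p_B = 0.15 × 0.17 = 0.0255
  π_C·p_C = 0.28 × 0.26 = 0.0728
  π_D·p_D = 0.30 × 0.17 = 0.051
Denominator: 0.0189 + 0.0255 + 0.0728 + 0.051 = 0.1682
P(Segment B | the observation) ≈ 0.1516

0.1516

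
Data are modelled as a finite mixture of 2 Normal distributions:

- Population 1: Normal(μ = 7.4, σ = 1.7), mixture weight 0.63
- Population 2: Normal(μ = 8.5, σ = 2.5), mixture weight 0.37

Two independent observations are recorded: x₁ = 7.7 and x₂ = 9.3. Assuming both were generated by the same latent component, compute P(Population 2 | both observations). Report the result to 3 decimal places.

Posterior ∝ prior × likelihood, so P(k | x) ∝ P(Z=k) f_k(x); normalise over all components.
Since both observations come from the same component, the likelihood for component k is f_k(x₁)·f_k(x₂).
  L_1 = [(1/(1.7·√(2π)))·exp(−(7.7−7.4)²/(2·1.7²)) = 0.234672·exp(-0.01557) = 0.231046] × [0.125665] = 0.0290345
  L_2 = [(1/(2.5·√(2π)))·exp(−(7.7−8.5)²/(2·2.5²)) = 0.159577·exp(-0.05120) = 0.151612] × [0.151612] = 0.0229863
Unnormalised posteriors:
  P(Z=1)·L_1 = 0.63 × 0.0290345 = 0.0182917
  P(Z=2)·L_2 = 0.37 × 0.0229863 = 0.00850492
Normaliser: 0.0182917 + 0.00850492 = 0.0267966
P(Population 2 | x₁,x₂) = 0.00850492 / 0.0267966 ≈ 0.317

0.317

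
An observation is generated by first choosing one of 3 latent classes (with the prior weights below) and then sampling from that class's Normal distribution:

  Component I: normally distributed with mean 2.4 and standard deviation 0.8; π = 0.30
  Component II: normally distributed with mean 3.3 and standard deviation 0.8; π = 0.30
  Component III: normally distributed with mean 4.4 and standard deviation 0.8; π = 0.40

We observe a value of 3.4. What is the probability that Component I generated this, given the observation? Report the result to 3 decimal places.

0.222

The responsibility of component k is π_k f_k(x) divided by Σ_j π_j f_j(x).
Evaluate each component's likelihood at the observed value:
  p_I = (1/(0.8·√(2π)))·exp(−(3.4−2.4)²/(2·0.8²)) = 0.498678·exp(-0.78125) = 0.228311
  p_II = (1/(0.8·√(2π)))·exp(−(3.4−3.3)²/(2·0.8²)) = 0.498678·exp(-0.00781) = 0.494797
  p_III = (1/(0.8·√(2π)))·exp(−(3.4−4.4)²/(2·0.8²)) = 0.498678·exp(-0.78125) = 0.228311
Weight by the priors:
  π_I·p_I = 0.30 × 0.228311 = 0.0684934
  π_II·p_II = 0.30 × 0.494797 = 0.148439
  π_III·p_III = 0.40 × 0.228311 = 0.0913245
Marginal: 0.0684934 + 0.148439 + 0.0913245 = 0.308257
So the posterior for Component I is 0.0684934 / 0.308257 ≈ 0.222.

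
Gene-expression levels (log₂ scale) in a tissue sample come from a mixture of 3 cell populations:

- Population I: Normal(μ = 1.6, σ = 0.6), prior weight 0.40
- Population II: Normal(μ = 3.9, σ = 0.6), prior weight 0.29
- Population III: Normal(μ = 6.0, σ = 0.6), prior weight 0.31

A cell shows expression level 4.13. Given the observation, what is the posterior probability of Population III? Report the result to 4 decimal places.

0.0089

Apply Bayes' rule: the posterior for each component is proportional to its prior times its likelihood at x.
Component likelihoods at x = 4.13:
  f_I = (1/(0.6·√(2π)))·exp(−(4.13−1.6)²/(2·0.6²)) = 0.664904·exp(-8.89014) = 9.15842e-05
  f_II = (1/(0.6·√(2π)))·exp(−(4.13−3.9)²/(2·0.6²)) = 0.664904·exp(-0.07347) = 0.617803
  f_III = (1/(0.6·√(2π)))·exp(−(4.13−6.0)²/(2·0.6²)) = 0.664904·exp(-4.85681) = 0.00516981
Unnormalised posteriors:
  P(Z=I)·f_I = 0.40 × 9.15842e-05 = 3.66337e-05
  P(Z=II)·f_II = 0.29 × 0.617803 = 0.179163
  P(Z=III)·f_III = 0.31 × 0.00516981 = 0.00160264
Normaliser: 3.66337e-05 + 0.179163 + 0.00160264 = 0.180802
P(Population III | the observation) = 0.00160264 / 0.180802 ≈ 0.0089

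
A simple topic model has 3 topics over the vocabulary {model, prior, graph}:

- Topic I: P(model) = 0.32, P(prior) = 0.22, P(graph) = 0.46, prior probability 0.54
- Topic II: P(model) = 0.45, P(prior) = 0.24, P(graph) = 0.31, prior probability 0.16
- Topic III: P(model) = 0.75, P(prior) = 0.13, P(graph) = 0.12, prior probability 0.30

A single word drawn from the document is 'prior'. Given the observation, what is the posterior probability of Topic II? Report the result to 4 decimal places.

By Bayes' theorem, P(k | x) = π_k f_k(x) / Σ_j π_j f_j(x).
Component likelihoods at x = 'prior':
  L_I = P(prior | comp) = 0.22
  L_II = P(prior | comp) = 0.24
  L_III = P(prior | comp) = 0.13
Unnormalised posteriors:
  π_I·L_I = 0.54 × 0.22 = 0.1188
  π_II·L_II = 0.16 × 0.24 = 0.0384
  π_III·L_III = 0.30 × 0.13 = 0.039
Denominator: 0.1188 + 0.0384 + 0.039 = 0.1962
So the posterior for Topic II is 0.0384 / 0.1962 ≈ 0.1957.

0.1957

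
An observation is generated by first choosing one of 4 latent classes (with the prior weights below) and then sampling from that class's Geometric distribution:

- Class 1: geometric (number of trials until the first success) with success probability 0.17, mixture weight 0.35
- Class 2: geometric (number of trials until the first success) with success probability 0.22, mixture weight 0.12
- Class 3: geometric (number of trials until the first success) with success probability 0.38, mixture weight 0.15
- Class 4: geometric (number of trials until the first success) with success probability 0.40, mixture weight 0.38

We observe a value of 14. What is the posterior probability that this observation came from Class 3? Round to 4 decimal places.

The responsibility of component k is P(Z=k) f_k(x) divided by Σ_j P(Z=j) f_j(x).
Component likelihoods at x = 14:
  f_1 = 0.0150822
  f_2 = 0.00870267
  f_3 = 0.000760108
  f_4 = 0.000522428
Multiply by the mixture weights:
  P(Z=1)·f_1 = 0.35 × 0.0150822 = 0.00527876
  P(Z=2)·f_2 = 0.12 × 0.00870267 = 0.00104432
  P(Z=3)·f_3 = 0.15 × 0.000760108 = 0.000114016
  P(Z=4)·f_4 = 0.38 × 0.000522428 = 0.000198523
Denominator: 0.00527876 + 0.00104432 + 0.000114016 + 0.000198523 = 0.00663562
P(Class 3 | x) ≈ 0.0172

0.0172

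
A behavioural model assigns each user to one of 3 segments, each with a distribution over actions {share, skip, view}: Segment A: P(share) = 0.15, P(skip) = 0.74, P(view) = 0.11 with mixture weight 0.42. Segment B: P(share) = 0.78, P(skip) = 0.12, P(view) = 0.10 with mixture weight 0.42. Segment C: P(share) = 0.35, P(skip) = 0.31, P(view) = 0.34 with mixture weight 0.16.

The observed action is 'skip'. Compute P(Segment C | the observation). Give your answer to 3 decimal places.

P(component k | x) = π_k·f_k(x) / marginal(x), where marginal(x) = Σ_j π_j·f_j(x).
Evaluate each component's likelihood at the observed value:
  L_A = P(skip | comp) = 0.74
  L_B = P(skip | comp) = 0.12
  L_C = P(skip | comp) = 0.31
Weight by the priors:
  π_A·L_A = 0.42 × 0.74 = 0.3108
  π_B·L_B = 0.42 × 0.12 = 0.0504
  π_C·L_C = 0.16 × 0.31 = 0.0496
Evidence: 0.3108 + 0.0504 + 0.0496 = 0.4108
So the posterior for Segment C is 0.0496 / 0.4108 ≈ 0.121.

0.121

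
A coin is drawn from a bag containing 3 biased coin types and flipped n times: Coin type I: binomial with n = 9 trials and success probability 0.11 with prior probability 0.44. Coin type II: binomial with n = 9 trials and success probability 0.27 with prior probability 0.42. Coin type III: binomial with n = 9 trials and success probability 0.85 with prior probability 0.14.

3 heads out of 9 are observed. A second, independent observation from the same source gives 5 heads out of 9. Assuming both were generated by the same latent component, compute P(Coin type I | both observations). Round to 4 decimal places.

P(component k | x) = π_k·f_k(x) / marginal(x), where marginal(x) = Σ_j π_j·f_j(x).
Since both observations come from the same component, the likelihood for component k is f_k(x₁)·f_k(x₂).
  f_I = [0.0555645] × [0.00127319] = 7.07443e-05
  f_II = [0.250212] × [0.0513429] = 0.0128466
  f_III = [0.000587602] × [0.0283029] = 1.66308e-05
Unnormalised posteriors:
  π_I·f_I = 0.44 × 7.07443e-05 = 3.11275e-05
  π_II·f_II = 0.42 × 0.0128466 = 0.00539558
  π_III·f_III = 0.14 × 1.66308e-05 = 2.32832e-06
Marginal: 3.11275e-05 + 0.00539558 + 2.32832e-06 = 0.00542903
P(Coin type I | x₁,x₂) = 3.11275e-05 / 0.00542903 ≈ 0.0057

0.0057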